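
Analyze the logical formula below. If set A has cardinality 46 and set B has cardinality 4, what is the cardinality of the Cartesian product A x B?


The Cartesian product A x B contains all ordered pairs (a, b).
|A x B| = |A| * |B| = 46 * 4 = 184

184


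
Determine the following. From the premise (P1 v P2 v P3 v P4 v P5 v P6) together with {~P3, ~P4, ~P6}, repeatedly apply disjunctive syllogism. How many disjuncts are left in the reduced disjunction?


Original disjuncts (6): P1, P2, P3, P4, P5, P6
Negated (eliminate): ~P3, ~P4, ~P6
Remaining disjuncts: P1, P2, P5
Count = 6 - 3 = 3

3


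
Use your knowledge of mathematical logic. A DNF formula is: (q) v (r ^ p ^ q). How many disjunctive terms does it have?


A DNF formula is a disjunction of terms (conjunctions).
Terms are separated by v.
Counting the disjuncts: 2 terms.

2


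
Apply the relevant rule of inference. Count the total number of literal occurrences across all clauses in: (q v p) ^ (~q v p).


Counting literals in each clause:
Clause 1: 2 literal(s)
Clause 2: 2 literal(s)
Total = 4

4


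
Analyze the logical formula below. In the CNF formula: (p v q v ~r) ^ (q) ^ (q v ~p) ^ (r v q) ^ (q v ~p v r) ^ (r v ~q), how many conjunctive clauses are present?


A CNF formula is a conjunction of clauses.
Clauses are separated by ^.
Counting the conjuncts: 6 clauses.

6


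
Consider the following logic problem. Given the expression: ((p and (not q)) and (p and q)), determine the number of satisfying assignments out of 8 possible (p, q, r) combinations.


Check all 8 assignments:
p=0, q=0, r=0: 0
p=0, q=0, r=1: 0
p=0, q=1, r=0: 0
p=0, q=1, r=1: 0
p=1, q=0, r=0: 0
p=1, q=0, r=1: 0
p=1, q=1, r=0: 0
p=1, q=1, r=1: 0
Count of True = 0

0


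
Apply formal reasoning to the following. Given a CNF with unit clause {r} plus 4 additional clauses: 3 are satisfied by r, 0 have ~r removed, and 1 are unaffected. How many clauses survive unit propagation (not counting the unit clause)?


Satisfied (removed): 3
Shortened (remain): 0
Unchanged (remain): 1
Remaining = 0 + 1 = 1

1


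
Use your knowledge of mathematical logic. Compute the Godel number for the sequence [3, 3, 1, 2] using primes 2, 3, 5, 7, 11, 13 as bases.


Encode each element as an exponent of the corresponding prime:
  2^3 = 8
  3^3 = 27
  5^1 = 5
  7^2 = 49
Product = 8 * 27 * 5 * 49 = 52920

52920


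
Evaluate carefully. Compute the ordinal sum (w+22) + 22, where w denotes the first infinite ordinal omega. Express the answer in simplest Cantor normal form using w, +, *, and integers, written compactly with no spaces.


Compute (w+22) + 22.
Ordinal + is associative but NOT commutative; for finite n>0, n + w = w but w + n stays w+n.
By associativity: (w+22) + 22 = w + (22+22) = w+44.
Result = w+44

w+44


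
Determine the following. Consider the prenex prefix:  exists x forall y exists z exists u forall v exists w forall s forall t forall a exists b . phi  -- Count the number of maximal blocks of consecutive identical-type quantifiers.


Quantifier-type sequence: E A E E A E A A A E  (A=forall, E=exists)
Group into maximal same-type runs:
  Ex1 | Ax1 | Ex2 | Ax1 | Ex1 | Ax3 | Ex1
Number of blocks = 7

7


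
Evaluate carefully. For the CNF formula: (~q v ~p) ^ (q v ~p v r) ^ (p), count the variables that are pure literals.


Check each variable for pure literal status:
p: mixed (not pure)
q: mixed (not pure)
r: pure positive
Pure literal count = 1

1


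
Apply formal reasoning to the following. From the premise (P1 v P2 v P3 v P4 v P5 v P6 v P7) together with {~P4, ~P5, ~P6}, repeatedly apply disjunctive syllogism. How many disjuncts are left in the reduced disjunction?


Original disjuncts (7): P1, P2, P3, P4, P5, P6, P7
Negated (eliminate): ~P4, ~P5, ~P6
Remaining disjuncts: P1, P2, P3, P7
Count = 7 - 3 = 4

4


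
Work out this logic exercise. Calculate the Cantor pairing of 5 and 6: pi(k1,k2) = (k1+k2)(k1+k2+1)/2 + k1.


k1 + k2 = 11
(k1+k2)(k1+k2+1)/2 = 11 * 12 / 2 = 66
pi = 66 + 5 = 71

71


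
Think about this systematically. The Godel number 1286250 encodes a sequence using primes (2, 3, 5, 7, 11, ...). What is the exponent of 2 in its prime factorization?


Factorize 1286250 by dividing by 2 repeatedly.
Division steps: 2 divides 1286250 exactly 1 time(s).
Exponent of 2 = 1

1


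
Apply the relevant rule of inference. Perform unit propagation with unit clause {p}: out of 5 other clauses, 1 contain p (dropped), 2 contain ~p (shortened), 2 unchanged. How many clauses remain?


Satisfied (removed): 1
Shortened (remain): 2
Unchanged (remain): 2
Remaining = 2 + 2 = 4

4


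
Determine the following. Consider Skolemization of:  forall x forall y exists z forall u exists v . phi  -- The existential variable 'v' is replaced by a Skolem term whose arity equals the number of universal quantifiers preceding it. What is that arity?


Quantifier prefix: forall x forall y exists z forall u exists v
'v' is existentially quantified at position 5.
Universal variables preceding it: x, y, u
Skolem function arity = 3

3


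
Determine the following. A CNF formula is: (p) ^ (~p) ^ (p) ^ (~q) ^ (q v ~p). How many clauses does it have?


A CNF formula is a conjunction of clauses.
Clauses are separated by ^.
Counting the conjuncts: 5 clauses.

5


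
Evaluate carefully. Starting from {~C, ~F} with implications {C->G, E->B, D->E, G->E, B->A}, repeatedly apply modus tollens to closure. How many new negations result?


Initial negated facts: {~C, ~F}
Apply modus tollens to closure:
  (no implication fires)
Final negated: {~C, ~F}
New negations: {(none)}
Count = 0

0


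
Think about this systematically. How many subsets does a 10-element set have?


The power set of a set with n elements has 2^n elements.
|P(S)| = 2^10 = 1024

1024


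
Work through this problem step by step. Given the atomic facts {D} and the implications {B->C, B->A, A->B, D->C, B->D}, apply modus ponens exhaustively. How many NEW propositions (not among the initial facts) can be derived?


Initial facts: {D}
Apply modus ponens to closure:
  D and D->C  =>  C
Final known: {C, D}
New propositions: {C}
Count = 1

1


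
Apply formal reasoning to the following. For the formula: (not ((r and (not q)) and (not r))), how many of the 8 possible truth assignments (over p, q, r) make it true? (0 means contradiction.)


Check all 8 assignments:
p=0, q=0, r=0: 1
p=0, q=0, r=1: 1
p=0, q=1, r=0: 1
p=0, q=1, r=1: 1
p=1, q=0, r=0: 1
p=1, q=0, r=1: 1
p=1, q=1, r=0: 1
p=1, q=1, r=1: 1
Count of True = 8

8


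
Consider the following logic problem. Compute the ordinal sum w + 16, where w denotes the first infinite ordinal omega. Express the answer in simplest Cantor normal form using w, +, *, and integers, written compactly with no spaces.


Compute w + 16.
Ordinal + is associative but NOT commutative; for finite n>0, n + w = w but w + n stays w+n.
w + 16 is already in normal form (a successor ordinal beyond w).
Result = w+16

w+16


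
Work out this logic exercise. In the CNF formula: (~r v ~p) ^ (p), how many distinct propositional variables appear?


Identify each variable that appears in the formula.
Variables found: p, r
Count = 2

2


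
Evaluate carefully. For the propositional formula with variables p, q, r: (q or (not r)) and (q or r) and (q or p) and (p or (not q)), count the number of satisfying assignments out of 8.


Evaluate all 8 assignments for p, q, r:
p=0, q=0, r=0: 0
p=0, q=0, r=1: 0
p=0, q=1, r=0: 0
p=0, q=1, r=1: 0
p=1, q=0, r=0: 0
p=1, q=0, r=1: 0
p=1, q=1, r=0: 1
p=1, q=1, r=1: 1
Satisfying count = 2

2


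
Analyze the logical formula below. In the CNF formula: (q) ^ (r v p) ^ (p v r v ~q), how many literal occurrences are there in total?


Counting literals in each clause:
Clause 1: 1 literal(s)
Clause 2: 2 literal(s)
Clause 3: 3 literal(s)
Total = 6

6


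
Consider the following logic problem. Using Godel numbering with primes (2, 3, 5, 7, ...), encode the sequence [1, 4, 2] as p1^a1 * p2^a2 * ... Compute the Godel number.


Encode each element as an exponent of the corresponding prime:
  2^1 = 2
  3^4 = 81
  5^2 = 25
Product = 2 * 81 * 25 = 4050

4050


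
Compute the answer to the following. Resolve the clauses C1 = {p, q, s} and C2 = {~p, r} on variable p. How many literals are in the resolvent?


Remove p from C1 and ~p from C2.
C1 remainder: {q, s}
C2 remainder: {r}
Union (resolvent): {q, r, s}
Resolvent has 3 literal(s).

3


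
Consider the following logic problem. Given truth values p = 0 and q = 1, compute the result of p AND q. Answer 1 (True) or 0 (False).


p = 0, q = 1
Operation: p AND q
Evaluate: 0 AND 1 = 0

0


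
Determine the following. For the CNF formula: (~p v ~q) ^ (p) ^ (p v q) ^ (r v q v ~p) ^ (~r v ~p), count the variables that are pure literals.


Check each variable for pure literal status:
p: mixed (not pure)
q: mixed (not pure)
r: mixed (not pure)
Pure literal count = 0

0


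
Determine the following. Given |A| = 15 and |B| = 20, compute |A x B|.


The Cartesian product A x B contains all ordered pairs (a, b).
|A x B| = |A| * |B| = 15 * 20 = 300

300


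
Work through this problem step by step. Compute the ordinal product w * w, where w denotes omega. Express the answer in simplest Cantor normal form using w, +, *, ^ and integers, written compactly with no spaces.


Compute w * w.
Ordinal * is associative and left-distributive over +, but NOT commutative; for finite n>1, n*w = w but w*n stays w*n.
w * w = w^2 by definition.
Result = w^2

w^2


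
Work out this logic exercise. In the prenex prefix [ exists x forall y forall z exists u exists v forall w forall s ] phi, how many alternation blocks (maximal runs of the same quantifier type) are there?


Quantifier-type sequence: E A A E E A A  (A=forall, E=exists)
Group into maximal same-type runs:
  Ex1 | Ax2 | Ex2 | Ax2
Number of blocks = 4

4


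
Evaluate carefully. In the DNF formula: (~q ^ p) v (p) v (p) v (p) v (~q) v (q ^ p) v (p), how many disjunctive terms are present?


A DNF formula is a disjunction of terms (conjunctions).
Terms are separated by v.
Counting the disjuncts: 7 terms.

7


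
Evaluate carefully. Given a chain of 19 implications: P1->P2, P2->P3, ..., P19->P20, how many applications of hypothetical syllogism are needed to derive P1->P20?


With 19 implications in a chain connecting 20 propositions:
P1->P2, P2->P3, ..., P19->P20
Steps needed = (number of implications) - 1 = 19 - 1 = 18

18


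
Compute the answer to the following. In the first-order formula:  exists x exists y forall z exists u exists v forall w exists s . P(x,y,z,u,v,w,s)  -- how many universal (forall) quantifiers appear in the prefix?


Quantifier prefix: exists x exists y forall z exists u exists v forall w exists s
Mark each quantifier type:
  E E U E E U E
Universal count = 2, Existential count = 5
Asked for universal (forall) quantifiers: 2

2


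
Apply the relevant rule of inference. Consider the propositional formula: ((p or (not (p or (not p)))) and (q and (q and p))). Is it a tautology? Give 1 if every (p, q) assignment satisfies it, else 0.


Check all 4 assignments:
p=0, q=0: 0
p=0, q=1: 0
p=1, q=0: 0
p=1, q=1: 1
Satisfying count = 1/4.
Tautology iff count = 4: no.

0


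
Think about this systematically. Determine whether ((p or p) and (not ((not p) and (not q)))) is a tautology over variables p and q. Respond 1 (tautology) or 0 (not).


Check all 4 assignments:
p=0, q=0: 0
p=0, q=1: 0
p=1, q=0: 1
p=1, q=1: 1
Satisfying count = 2/4.
Tautology iff count = 4: no.

0


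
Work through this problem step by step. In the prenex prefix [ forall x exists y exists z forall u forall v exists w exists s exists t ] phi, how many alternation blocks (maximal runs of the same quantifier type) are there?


Quantifier-type sequence: A E E A A E E E  (A=forall, E=exists)
Group into maximal same-type runs:
  Ax1 | Ex2 | Ax2 | Ex3
Number of blocks = 4

4


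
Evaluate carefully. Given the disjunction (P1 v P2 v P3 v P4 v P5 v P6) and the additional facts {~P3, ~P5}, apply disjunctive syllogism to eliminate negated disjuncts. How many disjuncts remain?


Original disjuncts (6): P1, P2, P3, P4, P5, P6
Negated (eliminate): ~P3, ~P5
Remaining disjuncts: P1, P2, P4, P6
Count = 6 - 2 = 4

4


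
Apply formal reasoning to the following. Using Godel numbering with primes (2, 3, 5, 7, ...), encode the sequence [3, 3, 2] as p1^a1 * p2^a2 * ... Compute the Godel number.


Encode each element as an exponent of the corresponding prime:
  2^3 = 8
  3^3 = 27
  5^2 = 25
Product = 8 * 27 * 25 = 5400

5400


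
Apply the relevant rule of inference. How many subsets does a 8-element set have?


The power set of a set with n elements has 2^n elements.
|P(S)| = 2^8 = 256

256


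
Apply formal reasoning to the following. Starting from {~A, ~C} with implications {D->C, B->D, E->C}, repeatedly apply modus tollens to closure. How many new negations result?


Initial negated facts: {~A, ~C}
Apply modus tollens to closure:
  ~C and D->C  =>  ~D
  ~D and B->D  =>  ~B
  ~C and E->C  =>  ~E
Final negated: {~A, ~B, ~C, ~D, ~E}
New negations: {~B, ~D, ~E}
Count = 3

3


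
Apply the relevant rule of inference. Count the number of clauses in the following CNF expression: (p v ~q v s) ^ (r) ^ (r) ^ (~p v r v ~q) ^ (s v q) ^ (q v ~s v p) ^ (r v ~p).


A CNF formula is a conjunction of clauses.
Clauses are separated by ^.
Counting the conjuncts: 7 clauses.

7


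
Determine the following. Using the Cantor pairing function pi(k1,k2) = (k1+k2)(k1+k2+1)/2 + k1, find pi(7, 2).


k1 + k2 = 9
(k1+k2)(k1+k2+1)/2 = 9 * 10 / 2 = 45
pi = 45 + 7 = 52

52


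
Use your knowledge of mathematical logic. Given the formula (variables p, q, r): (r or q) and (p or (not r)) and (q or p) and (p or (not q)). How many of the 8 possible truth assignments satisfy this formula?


Evaluate all 8 assignments for p, q, r:
p=0, q=0, r=0: 0
p=0, q=0, r=1: 0
p=0, q=1, r=0: 0
p=0, q=1, r=1: 0
p=1, q=0, r=0: 0
p=1, q=0, r=1: 1
p=1, q=1, r=0: 1
p=1, q=1, r=1: 1
Satisfying count = 3

3


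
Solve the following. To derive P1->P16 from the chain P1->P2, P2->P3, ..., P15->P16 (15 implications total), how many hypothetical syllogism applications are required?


With 15 implications in a chain connecting 16 propositions:
P1->P2, P2->P3, ..., P15->P16
Steps needed = (number of implications) - 1 = 15 - 1 = 14

14


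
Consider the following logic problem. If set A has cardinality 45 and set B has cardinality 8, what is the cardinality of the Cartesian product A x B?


The Cartesian product A x B contains all ordered pairs (a, b).
|A x B| = |A| * |B| = 45 * 8 = 360

360


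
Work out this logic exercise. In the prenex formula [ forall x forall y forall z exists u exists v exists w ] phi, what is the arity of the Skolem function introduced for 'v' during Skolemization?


Quantifier prefix: forall x forall y forall z exists u exists v exists w
'v' is existentially quantified at position 5.
Universal variables preceding it: x, y, z
Skolem function arity = 3

3


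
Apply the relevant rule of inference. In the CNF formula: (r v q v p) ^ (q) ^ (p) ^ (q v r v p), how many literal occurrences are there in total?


Counting literals in each clause:
Clause 1: 3 literal(s)
Clause 2: 1 literal(s)
Clause 3: 1 literal(s)
Clause 4: 3 literal(s)
Total = 8

8


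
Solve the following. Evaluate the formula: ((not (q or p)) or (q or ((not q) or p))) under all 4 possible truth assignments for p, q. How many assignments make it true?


Check all 4 assignments:
p=0, q=0: 1
p=0, q=1: 1
p=1, q=0: 1
p=1, q=1: 1
Count of True = 4

4


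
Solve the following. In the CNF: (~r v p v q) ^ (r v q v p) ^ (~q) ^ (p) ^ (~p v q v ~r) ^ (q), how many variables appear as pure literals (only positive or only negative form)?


Check each variable for pure literal status:
p: mixed (not pure)
q: mixed (not pure)
r: mixed (not pure)
Pure literal count = 0

0


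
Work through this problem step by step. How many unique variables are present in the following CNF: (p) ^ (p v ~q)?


Identify each variable that appears in the formula.
Variables found: p, q
Count = 2

2


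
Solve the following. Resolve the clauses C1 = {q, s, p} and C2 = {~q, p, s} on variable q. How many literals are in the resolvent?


Remove q from C1 and ~q from C2.
C1 remainder: {s, p}
C2 remainder: {p, s}
Union (resolvent): {p, s}
Resolvent has 2 literal(s).

2


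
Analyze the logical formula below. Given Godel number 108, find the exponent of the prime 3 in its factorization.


Factorize 108 by dividing by 3 repeatedly.
Division steps: 3 divides 108 exactly 3 time(s).
Exponent of 3 = 3

3


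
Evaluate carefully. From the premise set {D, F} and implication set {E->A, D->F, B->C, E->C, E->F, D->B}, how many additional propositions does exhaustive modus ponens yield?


Initial facts: {D, F}
Apply modus ponens to closure:
  D and D->B  =>  B
  B and B->C  =>  C
Final known: {B, C, D, F}
New propositions: {B, C}
Count = 2

2


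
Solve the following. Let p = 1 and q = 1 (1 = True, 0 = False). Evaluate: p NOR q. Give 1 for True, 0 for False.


p = 1, q = 1
Operation: p NOR q
Evaluate: 1 NOR 1 = 0

0


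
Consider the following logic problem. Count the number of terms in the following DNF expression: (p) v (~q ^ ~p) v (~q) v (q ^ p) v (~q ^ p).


A DNF formula is a disjunction of terms (conjunctions).
Terms are separated by v.
Counting the disjuncts: 5 terms.

5


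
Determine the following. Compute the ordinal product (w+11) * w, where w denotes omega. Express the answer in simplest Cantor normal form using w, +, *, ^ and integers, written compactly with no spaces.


Compute (w+11) * w.
Ordinal * is associative and left-distributive over +, but NOT commutative; for finite n>1, n*w = w but w*n stays w*n.
(w+11) * w = sup{(w+11)*k : k<w} = sup{w*k+11} = w^2 (the +11 tail is absorbed in the limit).
Result = w^2

w^2


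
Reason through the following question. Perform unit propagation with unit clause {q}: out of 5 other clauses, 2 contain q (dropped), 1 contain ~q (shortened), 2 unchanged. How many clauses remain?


Satisfied (removed): 2
Shortened (remain): 1
Unchanged (remain): 2
Remaining = 1 + 2 = 3

3


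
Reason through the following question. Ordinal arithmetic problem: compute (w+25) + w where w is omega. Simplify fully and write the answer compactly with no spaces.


Compute (w+25) + w.
Ordinal + is associative but NOT commutative; for finite n>0, n + w = w but w + n stays w+n.
(w+25) + w = w + (25+w) = w + w = w*2 (the finite tail 25 is absorbed by the right w).
Result = w*2

w*2


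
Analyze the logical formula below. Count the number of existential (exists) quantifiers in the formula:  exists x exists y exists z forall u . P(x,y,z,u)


Quantifier prefix: exists x exists y exists z forall u
Mark each quantifier type:
  E E E U
Universal count = 1, Existential count = 3
Asked for existential (exists) quantifiers: 3

3


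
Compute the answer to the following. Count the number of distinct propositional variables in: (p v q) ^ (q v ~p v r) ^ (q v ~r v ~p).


Identify each variable that appears in the formula.
Variables found: p, q, r
Count = 3

3


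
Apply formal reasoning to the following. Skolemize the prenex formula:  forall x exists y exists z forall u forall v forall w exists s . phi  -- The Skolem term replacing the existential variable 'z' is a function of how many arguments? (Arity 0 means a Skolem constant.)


Quantifier prefix: forall x exists y exists z forall u forall v forall w exists s
'z' is existentially quantified at position 3.
Universal variables preceding it: x
Skolem function arity = 1

1


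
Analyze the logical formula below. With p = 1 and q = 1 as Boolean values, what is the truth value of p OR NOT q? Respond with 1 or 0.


p = 1, q = 1
Operation: p OR NOT q
Evaluate: 1 OR NOT 1 = 1

1


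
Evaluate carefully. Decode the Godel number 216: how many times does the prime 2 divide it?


Factorize 216 by dividing by 2 repeatedly.
Division steps: 2 divides 216 exactly 3 time(s).
Exponent of 2 = 3

3


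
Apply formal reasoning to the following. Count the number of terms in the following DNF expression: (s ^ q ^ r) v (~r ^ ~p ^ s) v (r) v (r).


A DNF formula is a disjunction of terms (conjunctions).
Terms are separated by v.
Counting the disjuncts: 4 terms.

4


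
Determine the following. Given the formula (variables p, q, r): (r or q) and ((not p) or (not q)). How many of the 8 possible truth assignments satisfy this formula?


Evaluate all 8 assignments for p, q, r:
p=0, q=0, r=0: 0
p=0, q=0, r=1: 1
p=0, q=1, r=0: 1
p=0, q=1, r=1: 1
p=1, q=0, r=0: 0
p=1, q=0, r=1: 1
p=1, q=1, r=0: 0
p=1, q=1, r=1: 0
Satisfying count = 4

4


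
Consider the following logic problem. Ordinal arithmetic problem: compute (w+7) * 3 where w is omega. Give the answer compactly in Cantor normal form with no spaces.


Compute (w+7) * 3.
Ordinal * is associative and left-distributive over +, but NOT commutative; for finite n>1, n*w = w but w*n stays w*n.
(w+7) * 3 = (w+7) repeated 3 times. Each intermediate +7 is absorbed by the following w; only the last survives: w*3+7.
Result = w*3+7

w*3+7


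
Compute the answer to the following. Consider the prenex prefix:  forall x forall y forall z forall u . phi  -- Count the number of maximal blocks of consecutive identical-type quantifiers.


Quantifier-type sequence: A A A A  (A=forall, E=exists)
Group into maximal same-type runs:
  Ax4
Number of blocks = 1

1


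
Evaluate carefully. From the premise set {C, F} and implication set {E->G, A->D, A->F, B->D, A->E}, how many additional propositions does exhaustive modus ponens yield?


Initial facts: {C, F}
Apply modus ponens to closure:
  (no implication fires)
Final known: {C, F}
New propositions: {(none)}
Count = 0

0


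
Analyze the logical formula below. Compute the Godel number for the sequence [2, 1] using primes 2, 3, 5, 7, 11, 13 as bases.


Encode each element as an exponent of the corresponding prime:
  2^2 = 4
  3^1 = 3
Product = 4 * 3 = 12

12


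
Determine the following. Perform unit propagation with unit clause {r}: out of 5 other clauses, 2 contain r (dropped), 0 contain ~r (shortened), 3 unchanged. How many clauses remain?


Satisfied (removed): 2
Shortened (remain): 0
Unchanged (remain): 3
Remaining = 0 + 3 = 3

3


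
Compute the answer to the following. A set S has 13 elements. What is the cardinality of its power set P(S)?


The power set of a set with n elements has 2^n elements.
|P(S)| = 2^13 = 8192

8192


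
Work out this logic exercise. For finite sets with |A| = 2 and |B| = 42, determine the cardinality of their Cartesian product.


The Cartesian product A x B contains all ordered pairs (a, b).
|A x B| = |A| * |B| = 2 * 42 = 84

84


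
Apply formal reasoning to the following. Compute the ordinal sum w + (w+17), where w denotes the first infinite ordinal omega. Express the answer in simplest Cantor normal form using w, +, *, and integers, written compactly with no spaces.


Compute w + (w+17).
Ordinal + is associative but NOT commutative; for finite n>0, n + w = w but w + n stays w+n.
w + (w+17) = (w+w) + 17 = w*2+17.
Result = w*2+17

w*2+17


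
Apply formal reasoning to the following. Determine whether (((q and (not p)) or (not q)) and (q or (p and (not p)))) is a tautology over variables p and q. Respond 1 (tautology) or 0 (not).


Check all 4 assignments:
p=0, q=0: 0
p=0, q=1: 1
p=1, q=0: 0
p=1, q=1: 0
Satisfying count = 1/4.
Tautology iff count = 4: no.

0


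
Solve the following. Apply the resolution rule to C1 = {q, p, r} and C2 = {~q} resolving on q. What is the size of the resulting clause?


Remove q from C1 and ~q from C2.
C1 remainder: {p, r}
C2 remainder: {}
Union (resolvent): {p, r}
Resolvent has 2 literal(s).

2


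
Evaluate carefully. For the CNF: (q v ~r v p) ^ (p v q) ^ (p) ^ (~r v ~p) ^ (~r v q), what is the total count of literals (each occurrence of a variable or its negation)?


Counting literals in each clause:
Clause 1: 3 literal(s)
Clause 2: 2 literal(s)
Clause 3: 1 literal(s)
Clause 4: 2 literal(s)
Clause 5: 2 literal(s)
Total = 10

10


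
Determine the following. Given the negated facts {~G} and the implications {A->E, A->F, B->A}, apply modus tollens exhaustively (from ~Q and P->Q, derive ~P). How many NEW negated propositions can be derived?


Initial negated facts: {~G}
Apply modus tollens to closure:
  (no implication fires)
Final negated: {~G}
New negations: {(none)}
Count = 0

0


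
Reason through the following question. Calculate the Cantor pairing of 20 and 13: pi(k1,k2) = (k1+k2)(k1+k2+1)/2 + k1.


k1 + k2 = 33
(k1+k2)(k1+k2+1)/2 = 33 * 34 / 2 = 561
pi = 561 + 20 = 581

581


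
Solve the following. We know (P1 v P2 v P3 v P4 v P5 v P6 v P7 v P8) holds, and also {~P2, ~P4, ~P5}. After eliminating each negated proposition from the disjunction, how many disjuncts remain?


Original disjuncts (8): P1, P2, P3, P4, P5, P6, P7, P8
Negated (eliminate): ~P2, ~P4, ~P5
Remaining disjuncts: P1, P3, P6, P7, P8
Count = 8 - 3 = 5

5


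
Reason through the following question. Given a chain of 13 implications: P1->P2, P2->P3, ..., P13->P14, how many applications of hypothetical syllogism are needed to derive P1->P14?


With 13 implications in a chain connecting 14 propositions:
P1->P2, P2->P3, ..., P13->P14
Steps needed = (number of implications) - 1 = 13 - 1 = 12

12


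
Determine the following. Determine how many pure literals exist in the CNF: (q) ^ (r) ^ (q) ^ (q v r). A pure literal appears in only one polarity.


Check each variable for pure literal status:
p: absent (not pure)
q: pure positive
r: pure positive
Pure literal count = 2

2


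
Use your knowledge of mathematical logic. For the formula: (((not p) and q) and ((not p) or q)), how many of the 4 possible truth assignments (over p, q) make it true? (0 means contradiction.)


Check all 4 assignments:
p=0, q=0: 0
p=0, q=1: 1
p=1, q=0: 0
p=1, q=1: 0
Count of True = 1

1


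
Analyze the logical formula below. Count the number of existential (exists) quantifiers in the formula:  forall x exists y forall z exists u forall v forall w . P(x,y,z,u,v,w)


Quantifier prefix: forall x exists y forall z exists u forall v forall w
Mark each quantifier type:
  U E U E U U
Universal count = 4, Existential count = 2
Asked for existential (exists) quantifiers: 2

2


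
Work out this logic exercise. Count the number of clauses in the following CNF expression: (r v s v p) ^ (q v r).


A CNF formula is a conjunction of clauses.
Clauses are separated by ^.
Counting the conjuncts: 2 clauses.

2


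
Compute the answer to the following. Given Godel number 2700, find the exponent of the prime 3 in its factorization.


Factorize 2700 by dividing by 3 repeatedly.
Division steps: 3 divides 2700 exactly 3 time(s).
Exponent of 3 = 3

3


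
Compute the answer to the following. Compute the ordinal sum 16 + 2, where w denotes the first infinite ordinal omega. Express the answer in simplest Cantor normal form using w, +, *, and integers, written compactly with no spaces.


Compute 16 + 2.
Ordinal + is associative but NOT commutative; for finite n>0, n + w = w but w + n stays w+n.
Both operands finite; ordinal + agrees with natural +: 16 + 2 = 18.
Result = 18

18


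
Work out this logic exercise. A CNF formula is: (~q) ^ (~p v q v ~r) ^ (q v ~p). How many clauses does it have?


A CNF formula is a conjunction of clauses.
Clauses are separated by ^.
Counting the conjuncts: 3 clauses.

3


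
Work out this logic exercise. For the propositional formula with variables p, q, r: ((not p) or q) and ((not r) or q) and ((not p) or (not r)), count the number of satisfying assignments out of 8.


Evaluate all 8 assignments for p, q, r:
p=0, q=0, r=0: 1
p=0, q=0, r=1: 0
p=0, q=1, r=0: 1
p=0, q=1, r=1: 1
p=1, q=0, r=0: 0
p=1, q=0, r=1: 0
p=1, q=1, r=0: 1
p=1, q=1, r=1: 0
Satisfying count = 4

4


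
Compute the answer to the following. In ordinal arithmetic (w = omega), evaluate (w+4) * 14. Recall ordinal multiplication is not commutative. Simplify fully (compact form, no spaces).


Compute (w+4) * 14.
Ordinal * is associative and left-distributive over +, but NOT commutative; for finite n>1, n*w = w but w*n stays w*n.
(w+4) * 14 = (w+4) repeated 14 times. Each intermediate +4 is absorbed by the following w; only the last survives: w*14+4.
Result = w*14+4

w*14+4


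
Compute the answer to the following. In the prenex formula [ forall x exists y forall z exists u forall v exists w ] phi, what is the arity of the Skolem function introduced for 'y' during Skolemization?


Quantifier prefix: forall x exists y forall z exists u forall v exists w
'y' is existentially quantified at position 2.
Universal variables preceding it: x
Skolem function arity = 1

1


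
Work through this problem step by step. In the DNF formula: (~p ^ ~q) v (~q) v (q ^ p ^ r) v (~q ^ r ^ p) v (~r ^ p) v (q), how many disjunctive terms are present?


A DNF formula is a disjunction of terms (conjunctions).
Terms are separated by v.
Counting the disjuncts: 6 terms.

6


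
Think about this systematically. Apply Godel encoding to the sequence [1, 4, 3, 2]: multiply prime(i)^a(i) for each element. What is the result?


Encode each element as an exponent of the corresponding prime:
  2^1 = 2
  3^4 = 81
  5^3 = 125
  7^2 = 49
Product = 2 * 81 * 125 * 49 = 992250

992250


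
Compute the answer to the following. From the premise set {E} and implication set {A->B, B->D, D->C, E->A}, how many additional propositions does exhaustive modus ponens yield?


Initial facts: {E}
Apply modus ponens to closure:
  E and E->A  =>  A
  A and A->B  =>  B
  B and B->D  =>  D
  D and D->C  =>  C
Final known: {A, B, C, D, E}
New propositions: {A, B, C, D}
Count = 4

4


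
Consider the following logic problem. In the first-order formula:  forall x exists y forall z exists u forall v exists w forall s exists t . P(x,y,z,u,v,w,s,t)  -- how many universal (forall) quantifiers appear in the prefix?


Quantifier prefix: forall x exists y forall z exists u forall v exists w forall s exists t
Mark each quantifier type:
  U E U E U E U E
Universal count = 4, Existential count = 4
Asked for universal (forall) quantifiers: 4

4


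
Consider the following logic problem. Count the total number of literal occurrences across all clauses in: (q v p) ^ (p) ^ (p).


Counting literals in each clause:
Clause 1: 2 literal(s)
Clause 2: 1 literal(s)
Clause 3: 1 literal(s)
Total = 4

4


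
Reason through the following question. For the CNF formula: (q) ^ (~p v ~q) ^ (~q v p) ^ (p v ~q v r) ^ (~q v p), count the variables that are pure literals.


Check each variable for pure literal status:
p: mixed (not pure)
q: mixed (not pure)
r: pure positive
Pure literal count = 1

1


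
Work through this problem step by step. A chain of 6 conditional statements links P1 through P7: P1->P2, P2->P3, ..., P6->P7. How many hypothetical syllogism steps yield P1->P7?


With 6 implications in a chain connecting 7 propositions:
P1->P2, P2->P3, ..., P6->P7
Steps needed = (number of implications) - 1 = 6 - 1 = 5

5


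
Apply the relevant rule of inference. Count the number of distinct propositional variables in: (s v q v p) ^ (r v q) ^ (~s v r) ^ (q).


Identify each variable that appears in the formula.
Variables found: p, q, r, s
Count = 4

4


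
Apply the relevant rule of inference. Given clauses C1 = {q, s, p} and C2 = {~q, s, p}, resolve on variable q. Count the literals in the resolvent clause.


Remove q from C1 and ~q from C2.
C1 remainder: {s, p}
C2 remainder: {s, p}
Union (resolvent): {p, s}
Resolvent has 2 literal(s).

2


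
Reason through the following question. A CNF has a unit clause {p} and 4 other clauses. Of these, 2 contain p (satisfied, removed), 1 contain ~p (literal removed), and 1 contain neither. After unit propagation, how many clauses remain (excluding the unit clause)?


Satisfied (removed): 2
Shortened (remain): 1
Unchanged (remain): 1
Remaining = 1 + 1 = 2

2


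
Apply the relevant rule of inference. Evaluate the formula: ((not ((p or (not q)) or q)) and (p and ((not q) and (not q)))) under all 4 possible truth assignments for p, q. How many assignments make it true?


Check all 4 assignments:
p=0, q=0: 0
p=0, q=1: 0
p=1, q=0: 0
p=1, q=1: 0
Count of True = 0

0


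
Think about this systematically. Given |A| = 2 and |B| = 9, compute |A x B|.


The Cartesian product A x B contains all ordered pairs (a, b).
|A x B| = |A| * |B| = 2 * 9 = 18

18


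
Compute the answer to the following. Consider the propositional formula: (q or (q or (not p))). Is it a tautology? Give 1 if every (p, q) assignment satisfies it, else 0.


Check all 4 assignments:
p=0, q=0: 1
p=0, q=1: 1
p=1, q=0: 0
p=1, q=1: 1
Satisfying count = 3/4.
Tautology iff count = 4: no.

0


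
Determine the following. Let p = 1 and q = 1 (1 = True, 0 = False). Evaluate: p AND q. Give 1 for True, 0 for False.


p = 1, q = 1
Operation: p AND q
Evaluate: 1 AND 1 = 1

1


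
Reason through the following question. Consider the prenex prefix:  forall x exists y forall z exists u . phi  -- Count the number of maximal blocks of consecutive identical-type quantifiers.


Quantifier-type sequence: A E A E  (A=forall, E=exists)
Group into maximal same-type runs:
  Ax1 | Ex1 | Ax1 | Ex1
Number of blocks = 4

4


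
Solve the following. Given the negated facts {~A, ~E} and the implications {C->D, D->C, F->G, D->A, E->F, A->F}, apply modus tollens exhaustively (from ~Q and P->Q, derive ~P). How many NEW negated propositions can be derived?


Initial negated facts: {~A, ~E}
Apply modus tollens to closure:
  ~A and D->A  =>  ~D
  ~D and C->D  =>  ~C
Final negated: {~A, ~C, ~D, ~E}
New negations: {~C, ~D}
Count = 2

2


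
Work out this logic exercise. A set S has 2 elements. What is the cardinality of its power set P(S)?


The power set of a set with n elements has 2^n elements.
|P(S)| = 2^2 = 4

4


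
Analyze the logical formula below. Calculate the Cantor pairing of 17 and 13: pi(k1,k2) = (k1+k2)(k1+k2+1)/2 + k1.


k1 + k2 = 30
(k1+k2)(k1+k2+1)/2 = 30 * 31 / 2 = 465
pi = 465 + 17 = 482

482


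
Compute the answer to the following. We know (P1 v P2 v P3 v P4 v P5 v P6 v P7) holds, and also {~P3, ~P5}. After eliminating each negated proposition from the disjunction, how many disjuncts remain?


Original disjuncts (7): P1, P2, P3, P4, P5, P6, P7
Negated (eliminate): ~P3, ~P5
Remaining disjuncts: P1, P2, P4, P6, P7
Count = 7 - 2 = 5

5


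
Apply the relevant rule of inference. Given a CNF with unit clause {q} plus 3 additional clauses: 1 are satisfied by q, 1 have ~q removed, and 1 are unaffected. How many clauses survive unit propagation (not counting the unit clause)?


Satisfied (removed): 1
Shortened (remain): 1
Unchanged (remain): 1
Remaining = 1 + 1 = 2

2


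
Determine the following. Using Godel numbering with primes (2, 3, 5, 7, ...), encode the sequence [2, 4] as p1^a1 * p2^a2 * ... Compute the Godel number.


Encode each element as an exponent of the corresponding prime:
  2^2 = 4
  3^4 = 81
Product = 4 * 81 = 324

324


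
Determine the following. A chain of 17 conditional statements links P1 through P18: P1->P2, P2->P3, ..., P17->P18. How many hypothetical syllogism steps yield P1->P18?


With 17 implications in a chain connecting 18 propositions:
P1->P2, P2->P3, ..., P17->P18
Steps needed = (number of implications) - 1 = 17 - 1 = 16

16


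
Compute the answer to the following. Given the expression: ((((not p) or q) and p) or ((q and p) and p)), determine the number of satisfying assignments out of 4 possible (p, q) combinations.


Check all 4 assignments:
p=0, q=0: 0
p=0, q=1: 0
p=1, q=0: 0
p=1, q=1: 1
Count of True = 1

1


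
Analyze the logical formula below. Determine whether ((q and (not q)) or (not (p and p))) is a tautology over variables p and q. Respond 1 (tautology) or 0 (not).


Check all 4 assignments:
p=0, q=0: 1
p=0, q=1: 1
p=1, q=0: 0
p=1, q=1: 0
Satisfying count = 2/4.
Tautology iff count = 4: no.

0


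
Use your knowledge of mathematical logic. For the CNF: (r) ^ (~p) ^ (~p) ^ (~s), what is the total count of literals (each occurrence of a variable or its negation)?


Counting literals in each clause:
Clause 1: 1 literal(s)
Clause 2: 1 literal(s)
Clause 3: 1 literal(s)
Clause 4: 1 literal(s)
Total = 4

4


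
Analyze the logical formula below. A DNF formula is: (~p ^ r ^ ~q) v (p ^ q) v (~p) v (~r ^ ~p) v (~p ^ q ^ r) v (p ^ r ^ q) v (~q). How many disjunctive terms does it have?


A DNF formula is a disjunction of terms (conjunctions).
Terms are separated by v.
Counting the disjuncts: 7 terms.

7


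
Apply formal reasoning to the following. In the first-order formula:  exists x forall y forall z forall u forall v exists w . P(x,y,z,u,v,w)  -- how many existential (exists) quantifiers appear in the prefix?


Quantifier prefix: exists x forall y forall z forall u forall v exists w
Mark each quantifier type:
  E U U U U E
Universal count = 4, Existential count = 2
Asked for existential (exists) quantifiers: 2

2


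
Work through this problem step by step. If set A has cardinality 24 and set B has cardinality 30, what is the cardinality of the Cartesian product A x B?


The Cartesian product A x B contains all ordered pairs (a, b).
|A x B| = |A| * |B| = 24 * 30 = 720

720


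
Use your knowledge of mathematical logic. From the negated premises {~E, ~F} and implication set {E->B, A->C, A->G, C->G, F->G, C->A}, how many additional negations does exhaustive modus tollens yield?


Initial negated facts: {~E, ~F}
Apply modus tollens to closure:
  (no implication fires)
Final negated: {~E, ~F}
New negations: {(none)}
Count = 0

0


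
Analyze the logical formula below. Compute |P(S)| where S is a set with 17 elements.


The power set of a set with n elements has 2^n elements.
|P(S)| = 2^17 = 131072

131072


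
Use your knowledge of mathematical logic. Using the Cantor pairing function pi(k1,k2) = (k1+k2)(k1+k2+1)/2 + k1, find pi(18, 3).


k1 + k2 = 21
(k1+k2)(k1+k2+1)/2 = 21 * 22 / 2 = 231
pi = 231 + 18 = 249

249


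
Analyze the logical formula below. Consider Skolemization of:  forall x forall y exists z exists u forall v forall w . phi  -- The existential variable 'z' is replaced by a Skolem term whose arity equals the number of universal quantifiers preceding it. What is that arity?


Quantifier prefix: forall x forall y exists z exists u forall v forall w
'z' is existentially quantified at position 3.
Universal variables preceding it: x, y
Skolem function arity = 2

2


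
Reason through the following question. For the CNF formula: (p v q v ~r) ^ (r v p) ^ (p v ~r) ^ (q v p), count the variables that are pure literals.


Check each variable for pure literal status:
p: pure positive
q: pure positive
r: mixed (not pure)
Pure literal count = 2

2


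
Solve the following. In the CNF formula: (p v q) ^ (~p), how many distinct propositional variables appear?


Identify each variable that appears in the formula.
Variables found: p, q
Count = 2

2


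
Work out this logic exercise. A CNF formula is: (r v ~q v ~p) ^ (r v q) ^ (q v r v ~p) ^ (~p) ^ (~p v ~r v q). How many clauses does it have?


A CNF formula is a conjunction of clauses.
Clauses are separated by ^.
Counting the conjuncts: 5 clauses.

5


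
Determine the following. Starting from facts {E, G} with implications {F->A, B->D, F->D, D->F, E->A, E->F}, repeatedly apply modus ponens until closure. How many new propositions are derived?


Initial facts: {E, G}
Apply modus ponens to closure:
  E and E->A  =>  A
  E and E->F  =>  F
  F and F->D  =>  D
Final known: {A, D, E, F, G}
New propositions: {A, D, F}
Count = 3

3
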